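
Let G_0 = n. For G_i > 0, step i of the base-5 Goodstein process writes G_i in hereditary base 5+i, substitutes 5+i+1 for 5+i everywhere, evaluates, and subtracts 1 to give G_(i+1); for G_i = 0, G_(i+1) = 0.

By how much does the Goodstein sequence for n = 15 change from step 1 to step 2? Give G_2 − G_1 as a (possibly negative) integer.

G_0=15  [base 5] 3·5  →[5↦6]→  3·6 = 18  −1 ⇒ G_1=17
G_1=17  [base 6] 2·6 + 5  →[6↦7]→  2·7 + 5 = 19  −1 ⇒ G_2=18

1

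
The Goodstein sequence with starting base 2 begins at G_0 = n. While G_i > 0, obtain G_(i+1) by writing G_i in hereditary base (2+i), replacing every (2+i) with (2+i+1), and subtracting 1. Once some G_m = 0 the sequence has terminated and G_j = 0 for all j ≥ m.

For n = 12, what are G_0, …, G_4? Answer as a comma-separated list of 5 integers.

base 2: 12 = 2^(2 + 1) + 2^2; at 3: 3^(3 + 1) + 3^3 = 108; next = 107
base 3: 107 = 3^(3 + 1) + 2·3^2 + 2·3 + 2; at 4: 4^(4 + 1) + 2·4^2 + 2·4 + 2 = 1066; next = 1065
base 4: 1065 = 4^(4 + 1) + 2·4^2 + 2·4 + 1; at 5: 5^(5 + 1) + 2·5^2 + 2·5 + 1 = 15686; next = 15685
base 5: 15685 = 5^(5 + 1) + 2·5^2 + 2·5; at 6: 6^(6 + 1) + 2·6^2 + 2·6 = 280020; next = 280019

12, 107, 1065, 15685, 280019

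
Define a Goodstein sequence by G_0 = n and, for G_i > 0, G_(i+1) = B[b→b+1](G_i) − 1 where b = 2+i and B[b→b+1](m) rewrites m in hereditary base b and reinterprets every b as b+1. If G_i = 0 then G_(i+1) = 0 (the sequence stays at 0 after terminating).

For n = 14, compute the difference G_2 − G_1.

1171

base 2: 14 = 2^(2 + 1) + 2^2 + 2; at 3: 3^(3 + 1) + 3^3 + 3 = 111; next = 110
base 3: 110 = 3^(3 + 1) + 3^3 + 2; at 4: 4^(4 + 1) + 4^4 + 2 = 1282; next = 1281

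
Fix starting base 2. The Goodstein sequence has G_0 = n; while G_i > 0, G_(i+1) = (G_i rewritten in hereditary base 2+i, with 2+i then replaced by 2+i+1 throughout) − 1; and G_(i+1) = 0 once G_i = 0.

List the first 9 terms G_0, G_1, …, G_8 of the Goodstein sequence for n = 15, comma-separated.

G_0 = 15. HB_2(15) = 2^(2 + 1) + 2^2 + 2 + 1. Bump = 112. G_1 = 111.
G_1 = 111. HB_3(111) = 3^(3 + 1) + 3^3 + 3. Bump = 1284. G_2 = 1283.
G_2 = 1283. HB_4(1283) = 4^(4 + 1) + 4^4 + 3. Bump = 18753. G_3 = 18752.
G_3 = 18752. HB_5(18752) = 5^(5 + 1) + 5^5 + 2. Bump = 326594. G_4 = 326593.
G_4 = 326593. HB_6(326593) = 6^(6 + 1) + 6^6 + 1. Bump = 6588345. G_5 = 6588344.
G_5 = 6588344. HB_7(6588344) = 7^(7 + 1) + 7^7. Bump = 150994944. G_6 = 150994943.
G_6 = 150994943. HB_8(150994943) = 8^(8 + 1) + 7·8^7 + 7·8^6 + 7·8^5 + 7·8^4 + 7·8^3 + 7·8^2 + 7·8 + 7. Bump = 3524450281. G_7 = 3524450280.
G_7 = 3524450280. HB_9(3524450280) = 9^(9 + 1) + 7·9^7 + 7·9^6 + 7·9^5 + 7·9^4 + 7·9^3 + 7·9^2 + 7·9 + 6. Bump = 100077777776. G_8 = 100077777775.

15, 111, 1283, 18752, 326593, 6588344, 150994943, 3524450280, 100077777775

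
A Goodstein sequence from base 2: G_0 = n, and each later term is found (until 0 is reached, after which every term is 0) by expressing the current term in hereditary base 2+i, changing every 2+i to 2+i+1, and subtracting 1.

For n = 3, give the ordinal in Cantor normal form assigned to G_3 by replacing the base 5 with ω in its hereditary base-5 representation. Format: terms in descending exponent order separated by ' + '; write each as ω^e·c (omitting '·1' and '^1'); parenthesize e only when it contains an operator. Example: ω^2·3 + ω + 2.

3 —HB2→ 2 + 1 —bump→ 3 + 1 = 4 —(−1)→ 3
3 —HB3→ 3 —bump→ 4 = 4 —(−1)→ 3
3 —HB4→ 3 —bump→ 3 = 3 —(−1)→ 2
2 —HB5→ 2 —bump→ 2 = 2 —(−1)→ 1

2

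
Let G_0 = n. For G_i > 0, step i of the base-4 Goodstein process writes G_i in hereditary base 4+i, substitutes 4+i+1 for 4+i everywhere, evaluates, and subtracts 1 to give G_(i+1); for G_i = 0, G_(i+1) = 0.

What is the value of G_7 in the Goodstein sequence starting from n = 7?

base 4: 7 = 4 + 3; at 5: 5 + 3 = 8; next = 7
base 5: 7 = 5 + 2; at 6: 6 + 2 = 8; next = 7
base 6: 7 = 6 + 1; at 7: 7 + 1 = 8; next = 7
base 7: 7 = 7; at 8: 8 = 8; next = 7
base 8: 7 = 7; at 9: 7 = 7; next = 6
base 9: 6 = 6; at 10: 6 = 6; next = 5
base 10: 5 = 5; at 11: 5 = 5; next = 4
base 11: 4 = 4; at 12: 4 = 4; next = 3

4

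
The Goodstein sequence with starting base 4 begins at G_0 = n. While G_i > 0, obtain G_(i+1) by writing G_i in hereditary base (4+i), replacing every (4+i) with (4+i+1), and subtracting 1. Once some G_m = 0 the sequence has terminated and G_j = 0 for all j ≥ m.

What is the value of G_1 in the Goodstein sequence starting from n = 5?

G_0 = 5. HB_4(5) = 4 + 1. Bump = 6. G_1 = 5.
G_1 = 5. HB_5(5) = 5. Bump = 6. G_2 = 5.

5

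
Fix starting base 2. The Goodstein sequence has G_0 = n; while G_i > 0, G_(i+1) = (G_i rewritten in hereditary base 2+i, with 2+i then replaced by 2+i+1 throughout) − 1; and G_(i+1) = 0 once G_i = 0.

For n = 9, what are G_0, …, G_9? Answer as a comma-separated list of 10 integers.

9 —HB2→ 2^(2 + 1) + 1 —bump→ 3^(3 + 1) + 1 = 82 —(−1)→ 81
81 —HB3→ 3^(3 + 1) —bump→ 4^(4 + 1) = 1024 —(−1)→ 1023
1023 —HB4→ 3·4^4 + 3·4^3 + 3·4^2 + 3·4 + 3 —bump→ 3·5^5 + 3·5^3 + 3·5^2 + 3·5 + 3 = 9843 —(−1)→ 9842
9842 —HB5→ 3·5^5 + 3·5^3 + 3·5^2 + 3·5 + 2 —bump→ 3·6^6 + 3·6^3 + 3·6^2 + 3·6 + 2 = 140744 —(−1)→ 140743
140743 —HB6→ 3·6^6 + 3·6^3 + 3·6^2 + 3·6 + 1 —bump→ 3·7^7 + 3·7^3 + 3·7^2 + 3·7 + 1 = 2471827 —(−1)→ 2471826
2471826 —HB7→ 3·7^7 + 3·7^3 + 3·7^2 + 3·7 —bump→ 3·8^8 + 3·8^3 + 3·8^2 + 3·8 = 50333400 —(−1)→ 50333399
50333399 —HB8→ 3·8^8 + 3·8^3 + 3·8^2 + 2·8 + 7 —bump→ 3·9^9 + 3·9^3 + 3·9^2 + 2·9 + 7 = 1162263922 —(−1)→ 1162263921
1162263921 —HB9→ 3·9^9 + 3·9^3 + 3·9^2 + 2·9 + 6 —bump→ 3·10^10 + 3·10^3 + 3·10^2 + 2·10 + 6 = 30000003326 —(−1)→ 30000003325
30000003325 —HB10→ 3·10^10 + 3·10^3 + 3·10^2 + 2·10 + 5 —bump→ 3·11^11 + 3·11^3 + 3·11^2 + 2·11 + 5 = 855935016216 —(−1)→ 855935016215

9, 81, 1023, 9842, 140743, 2471826, 50333399, 1162263921, 30000003325, 855935016215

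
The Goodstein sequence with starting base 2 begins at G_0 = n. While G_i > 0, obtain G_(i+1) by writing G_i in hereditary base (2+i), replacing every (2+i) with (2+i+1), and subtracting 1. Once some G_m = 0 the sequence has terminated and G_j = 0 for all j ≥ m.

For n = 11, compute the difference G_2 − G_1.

943

[0] 11 ≡ 2^(2 + 1) + 2 + 1 (base 2). Lift 3: 85. −1: 84.
[1] 84 ≡ 3^(3 + 1) + 3 (base 3). Lift 4: 1028. −1: 1027.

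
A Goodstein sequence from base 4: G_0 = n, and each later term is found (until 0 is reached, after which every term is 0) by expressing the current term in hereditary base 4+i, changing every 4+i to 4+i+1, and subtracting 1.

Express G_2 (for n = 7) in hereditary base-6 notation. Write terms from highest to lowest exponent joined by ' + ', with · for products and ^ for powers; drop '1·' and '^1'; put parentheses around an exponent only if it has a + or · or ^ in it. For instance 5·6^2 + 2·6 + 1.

(0) 7|_4 = 4 + 3 ↦ 5 + 3|_5 = 8 ⇒ 7
(1) 7|_5 = 5 + 2 ↦ 6 + 2|_6 = 8 ⇒ 7
(2) 7|_6 = 6 + 1 ↦ 7 + 1|_7 = 8 ⇒ 7

6 + 1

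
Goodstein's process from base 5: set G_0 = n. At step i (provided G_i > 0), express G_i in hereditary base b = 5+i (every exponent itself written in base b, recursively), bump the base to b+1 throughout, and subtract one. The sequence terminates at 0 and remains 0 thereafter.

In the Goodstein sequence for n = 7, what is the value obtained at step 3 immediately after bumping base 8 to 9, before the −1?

7

i=0: 7 = 5 + 2 (b=5); 5→6: 6 + 2 = 8; 8−1 = 7
i=1: 7 = 6 + 1 (b=6); 6→7: 7 + 1 = 8; 8−1 = 7
i=2: 7 = 7 (b=7); 7→8: 8 = 8; 8−1 = 7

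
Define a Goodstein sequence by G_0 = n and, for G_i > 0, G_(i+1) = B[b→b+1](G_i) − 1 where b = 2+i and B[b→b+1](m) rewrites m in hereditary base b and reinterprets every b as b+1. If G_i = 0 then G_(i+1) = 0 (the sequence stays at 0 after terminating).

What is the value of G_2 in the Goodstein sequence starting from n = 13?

1279

base 2: 13 = 2^(2 + 1) + 2^2 + 1; at 3: 3^(3 + 1) + 3^3 + 1 = 109; next = 108
base 3: 108 = 3^(3 + 1) + 3^3; at 4: 4^(4 + 1) + 4^4 = 1280; next = 1279
base 4: 1279 = 4^(4 + 1) + 3·4^3 + 3·4^2 + 3·4 + 3; at 5: 5^(5 + 1) + 3·5^3 + 3·5^2 + 3·5 + 3 = 16093; next = 16092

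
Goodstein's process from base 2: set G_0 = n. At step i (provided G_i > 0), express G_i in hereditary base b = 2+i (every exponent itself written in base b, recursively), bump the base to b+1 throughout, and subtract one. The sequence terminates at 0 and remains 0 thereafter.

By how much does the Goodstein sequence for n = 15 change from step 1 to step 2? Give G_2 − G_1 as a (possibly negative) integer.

1172

15 —HB2→ 2^(2 + 1) + 2^2 + 2 + 1 —bump→ 3^(3 + 1) + 3^3 + 3 + 1 = 112 —(−1)→ 111
111 —HB3→ 3^(3 + 1) + 3^3 + 3 —bump→ 4^(4 + 1) + 4^4 + 4 = 1284 —(−1)→ 1283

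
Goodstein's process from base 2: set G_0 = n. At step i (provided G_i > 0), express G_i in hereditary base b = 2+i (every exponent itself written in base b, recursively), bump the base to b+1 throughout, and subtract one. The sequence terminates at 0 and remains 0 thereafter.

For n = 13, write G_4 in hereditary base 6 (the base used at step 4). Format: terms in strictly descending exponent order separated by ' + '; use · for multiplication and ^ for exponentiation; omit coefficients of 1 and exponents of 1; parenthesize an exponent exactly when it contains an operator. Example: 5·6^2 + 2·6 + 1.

6^(6 + 1) + 3·6^3 + 3·6^2 + 3·6 + 1

i=0: 13 = 2^(2 + 1) + 2^2 + 1 (b=2); 2→3: 3^(3 + 1) + 3^3 + 1 = 109; 109−1 = 108
i=1: 108 = 3^(3 + 1) + 3^3 (b=3); 3→4: 4^(4 + 1) + 4^4 = 1280; 1280−1 = 1279
i=2: 1279 = 4^(4 + 1) + 3·4^3 + 3·4^2 + 3·4 + 3 (b=4); 4→5: 5^(5 + 1) + 3·5^3 + 3·5^2 + 3·5 + 3 = 16093; 16093−1 = 16092
i=3: 16092 = 5^(5 + 1) + 3·5^3 + 3·5^2 + 3·5 + 2 (b=5); 5→6: 6^(6 + 1) + 3·6^3 + 3·6^2 + 3·6 + 2 = 280712; 280712−1 = 280711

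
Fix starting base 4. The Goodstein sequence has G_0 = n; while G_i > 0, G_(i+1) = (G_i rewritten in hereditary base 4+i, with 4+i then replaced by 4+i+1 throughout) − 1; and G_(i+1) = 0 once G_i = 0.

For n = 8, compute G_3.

9

[0] 8 ≡ 2·4 (base 4). Lift 5: 10. −1: 9.
[1] 9 ≡ 5 + 4 (base 5). Lift 6: 10. −1: 9.
[2] 9 ≡ 6 + 3 (base 6). Lift 7: 10. −1: 9.
[3] 9 ≡ 7 + 2 (base 7). Lift 8: 10. −1: 9.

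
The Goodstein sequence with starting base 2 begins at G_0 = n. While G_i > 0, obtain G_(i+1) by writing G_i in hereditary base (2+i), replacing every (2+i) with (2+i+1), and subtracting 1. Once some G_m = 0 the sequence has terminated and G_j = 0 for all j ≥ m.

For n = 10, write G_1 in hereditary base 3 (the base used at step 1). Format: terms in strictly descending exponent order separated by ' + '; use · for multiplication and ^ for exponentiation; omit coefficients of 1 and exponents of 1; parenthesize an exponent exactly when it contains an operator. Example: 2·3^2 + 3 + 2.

(0) 10|_2 = 2^(2 + 1) + 2 ↦ 3^(3 + 1) + 3|_3 = 84 ⇒ 83
(1) 83|_3 = 3^(3 + 1) + 2 ↦ 4^(4 + 1) + 2|_4 = 1026 ⇒ 1025

3^(3 + 1) + 2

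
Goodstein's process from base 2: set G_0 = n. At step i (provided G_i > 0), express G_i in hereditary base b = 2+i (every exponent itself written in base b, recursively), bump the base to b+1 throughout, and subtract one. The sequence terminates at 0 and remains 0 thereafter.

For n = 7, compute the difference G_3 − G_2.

(0) 7|_2 = 2^2 + 2 + 1 ↦ 3^3 + 3 + 1|_3 = 31 ⇒ 30
(1) 30|_3 = 3^3 + 3 ↦ 4^4 + 4|_4 = 260 ⇒ 259
(2) 259|_4 = 4^4 + 3 ↦ 5^5 + 3|_5 = 3128 ⇒ 3127

2868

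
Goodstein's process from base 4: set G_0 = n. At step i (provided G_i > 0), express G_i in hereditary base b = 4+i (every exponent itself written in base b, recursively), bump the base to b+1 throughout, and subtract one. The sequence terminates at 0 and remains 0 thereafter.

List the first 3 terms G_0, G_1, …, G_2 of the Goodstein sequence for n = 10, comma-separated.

G_0=10  [base 4] 2·4 + 2  →[4↦5]→  2·5 + 2 = 12  −1 ⇒ G_1=11
G_1=11  [base 5] 2·5 + 1  →[5↦6]→  2·6 + 1 = 13  −1 ⇒ G_2=12

10, 11, 12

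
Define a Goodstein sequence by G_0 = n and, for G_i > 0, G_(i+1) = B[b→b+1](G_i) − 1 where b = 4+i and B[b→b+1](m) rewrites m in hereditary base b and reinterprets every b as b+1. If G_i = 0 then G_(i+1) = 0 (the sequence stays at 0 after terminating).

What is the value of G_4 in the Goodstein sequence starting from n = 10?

G_0 = 10. HB_4(10) = 2·4 + 2. Bump = 12. G_1 = 11.
G_1 = 11. HB_5(11) = 2·5 + 1. Bump = 13. G_2 = 12.
G_2 = 12. HB_6(12) = 2·6. Bump = 14. G_3 = 13.
G_3 = 13. HB_7(13) = 7 + 6. Bump = 14. G_4 = 13.
G_4 = 13. HB_8(13) = 8 + 5. Bump = 14. G_5 = 13.

13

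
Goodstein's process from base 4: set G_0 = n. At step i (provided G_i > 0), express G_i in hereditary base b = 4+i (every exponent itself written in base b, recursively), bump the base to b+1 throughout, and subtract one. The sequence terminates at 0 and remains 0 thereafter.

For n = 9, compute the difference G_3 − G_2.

0

G_0=9  [base 4] 2·4 + 1  →[4↦5]→  2·5 + 1 = 11  −1 ⇒ G_1=10
G_1=10  [base 5] 2·5  →[5↦6]→  2·6 = 12  −1 ⇒ G_2=11
G_2=11  [base 6] 6 + 5  →[6↦7]→  7 + 5 = 12  −1 ⇒ G_3=11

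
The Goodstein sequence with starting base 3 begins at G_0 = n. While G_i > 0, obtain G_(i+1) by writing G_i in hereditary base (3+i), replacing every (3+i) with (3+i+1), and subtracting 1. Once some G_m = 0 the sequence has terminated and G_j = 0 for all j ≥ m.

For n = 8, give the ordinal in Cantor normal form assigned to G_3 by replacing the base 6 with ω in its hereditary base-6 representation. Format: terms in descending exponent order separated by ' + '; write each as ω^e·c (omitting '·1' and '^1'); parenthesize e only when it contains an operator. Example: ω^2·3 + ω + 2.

ω + 5

G_0 = 8. HB_3(8) = 2·3 + 2. Bump = 10. G_1 = 9.
G_1 = 9. HB_4(9) = 2·4 + 1. Bump = 11. G_2 = 10.
G_2 = 10. HB_5(10) = 2·5. Bump = 12. G_3 = 11.
G_3 = 11. HB_6(11) = 6 + 5. Bump = 12. G_4 = 11.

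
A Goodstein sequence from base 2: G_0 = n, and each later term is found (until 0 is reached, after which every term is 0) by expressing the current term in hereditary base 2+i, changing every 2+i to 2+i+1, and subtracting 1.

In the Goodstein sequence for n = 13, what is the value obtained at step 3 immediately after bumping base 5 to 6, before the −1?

280712

base 2: 13 = 2^(2 + 1) + 2^2 + 1; at 3: 3^(3 + 1) + 3^3 + 1 = 109; next = 108
base 3: 108 = 3^(3 + 1) + 3^3; at 4: 4^(4 + 1) + 4^4 = 1280; next = 1279
base 4: 1279 = 4^(4 + 1) + 3·4^3 + 3·4^2 + 3·4 + 3; at 5: 5^(5 + 1) + 3·5^3 + 3·5^2 + 3·5 + 3 = 16093; next = 16092
base 5: 16092 = 5^(5 + 1) + 3·5^3 + 3·5^2 + 3·5 + 2; at 6: 6^(6 + 1) + 3·6^3 + 3·6^2 + 3·6 + 2 = 280712; next = 280711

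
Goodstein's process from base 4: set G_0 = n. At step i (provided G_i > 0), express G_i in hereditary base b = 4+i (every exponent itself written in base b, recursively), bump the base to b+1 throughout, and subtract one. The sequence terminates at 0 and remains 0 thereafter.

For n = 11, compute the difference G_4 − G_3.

1

base 4: 11 = 2·4 + 3; at 5: 2·5 + 3 = 13; next = 12
base 5: 12 = 2·5 + 2; at 6: 2·6 + 2 = 14; next = 13
base 6: 13 = 2·6 + 1; at 7: 2·7 + 1 = 15; next = 14
base 7: 14 = 2·7; at 8: 2·8 = 16; next = 15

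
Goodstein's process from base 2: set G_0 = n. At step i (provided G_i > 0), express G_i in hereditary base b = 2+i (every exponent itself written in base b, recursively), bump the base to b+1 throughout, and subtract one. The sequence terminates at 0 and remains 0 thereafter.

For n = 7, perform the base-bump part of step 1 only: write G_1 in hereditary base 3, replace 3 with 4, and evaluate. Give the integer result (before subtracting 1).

base 2: 7 = 2^2 + 2 + 1; at 3: 3^3 + 3 + 1 = 31; next = 30
base 3: 30 = 3^3 + 3; at 4: 4^4 + 4 = 260; next = 259

260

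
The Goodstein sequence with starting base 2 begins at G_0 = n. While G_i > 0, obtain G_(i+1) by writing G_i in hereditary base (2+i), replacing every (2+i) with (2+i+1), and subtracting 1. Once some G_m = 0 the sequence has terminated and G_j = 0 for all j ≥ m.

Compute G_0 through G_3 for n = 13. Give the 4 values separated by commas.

13, 108, 1279, 16092

13 —HB2→ 2^(2 + 1) + 2^2 + 1 —bump→ 3^(3 + 1) + 3^3 + 1 = 109 —(−1)→ 108
108 —HB3→ 3^(3 + 1) + 3^3 —bump→ 4^(4 + 1) + 4^4 = 1280 —(−1)→ 1279
1279 —HB4→ 4^(4 + 1) + 3·4^3 + 3·4^2 + 3·4 + 3 —bump→ 5^(5 + 1) + 3·5^3 + 3·5^2 + 3·5 + 3 = 16093 —(−1)→ 16092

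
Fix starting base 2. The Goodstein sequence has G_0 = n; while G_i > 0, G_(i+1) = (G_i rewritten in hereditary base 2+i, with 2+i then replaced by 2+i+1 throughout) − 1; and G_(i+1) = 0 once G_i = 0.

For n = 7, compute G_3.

3127

7 —HB2→ 2^2 + 2 + 1 —bump→ 3^3 + 3 + 1 = 31 —(−1)→ 30
30 —HB3→ 3^3 + 3 —bump→ 4^4 + 4 = 260 —(−1)→ 259
259 —HB4→ 4^4 + 3 —bump→ 5^5 + 3 = 3128 —(−1)→ 3127
3127 —HB5→ 5^5 + 2 —bump→ 6^6 + 2 = 46658 —(−1)→ 46657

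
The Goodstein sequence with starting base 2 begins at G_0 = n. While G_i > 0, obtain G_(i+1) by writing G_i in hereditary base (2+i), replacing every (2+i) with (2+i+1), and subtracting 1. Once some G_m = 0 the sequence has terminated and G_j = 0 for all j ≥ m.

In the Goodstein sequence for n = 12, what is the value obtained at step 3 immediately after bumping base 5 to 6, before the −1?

G_0 = 12. HB_2(12) = 2^(2 + 1) + 2^2. Bump = 108. G_1 = 107.
G_1 = 107. HB_3(107) = 3^(3 + 1) + 2·3^2 + 2·3 + 2. Bump = 1066. G_2 = 1065.
G_2 = 1065. HB_4(1065) = 4^(4 + 1) + 2·4^2 + 2·4 + 1. Bump = 15686. G_3 = 15685.

280020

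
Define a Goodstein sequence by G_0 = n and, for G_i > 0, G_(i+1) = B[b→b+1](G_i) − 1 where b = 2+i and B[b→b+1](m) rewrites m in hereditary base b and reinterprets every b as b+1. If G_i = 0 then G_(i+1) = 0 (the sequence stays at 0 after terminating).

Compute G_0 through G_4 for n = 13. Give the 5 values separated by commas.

step 0: 13 = 2^(2 + 1) + 2^2 + 1; sub 3 for 2: 3^(3 + 1) + 3^3 + 1; = 109; G_1 = 109−1 = 108
step 1: 108 = 3^(3 + 1) + 3^3; sub 4 for 3: 4^(4 + 1) + 4^4; = 1280; G_2 = 1280−1 = 1279
step 2: 1279 = 4^(4 + 1) + 3·4^3 + 3·4^2 + 3·4 + 3; sub 5 for 4: 5^(5 + 1) + 3·5^3 + 3·5^2 + 3·5 + 3; = 16093; G_3 = 16093−1 = 16092
step 3: 16092 = 5^(5 + 1) + 3·5^3 + 3·5^2 + 3·5 + 2; sub 6 for 5: 6^(6 + 1) + 3·6^3 + 3·6^2 + 3·6 + 2; = 280712; G_4 = 280712−1 = 280711

13, 108, 1279, 16092, 280711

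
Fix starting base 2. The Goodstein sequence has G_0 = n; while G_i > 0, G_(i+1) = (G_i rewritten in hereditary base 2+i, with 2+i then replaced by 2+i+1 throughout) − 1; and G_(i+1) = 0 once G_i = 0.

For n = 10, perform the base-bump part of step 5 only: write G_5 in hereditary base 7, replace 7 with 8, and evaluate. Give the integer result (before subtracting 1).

10 —HB2→ 2^(2 + 1) + 2 —bump→ 3^(3 + 1) + 3 = 84 —(−1)→ 83
83 —HB3→ 3^(3 + 1) + 2 —bump→ 4^(4 + 1) + 2 = 1026 —(−1)→ 1025
1025 —HB4→ 4^(4 + 1) + 1 —bump→ 5^(5 + 1) + 1 = 15626 —(−1)→ 15625
15625 —HB5→ 5^(5 + 1) —bump→ 6^(6 + 1) = 279936 —(−1)→ 279935
279935 —HB6→ 5·6^6 + 5·6^5 + 5·6^4 + 5·6^3 + 5·6^2 + 5·6 + 5 —bump→ 5·7^7 + 5·7^5 + 5·7^4 + 5·7^3 + 5·7^2 + 5·7 + 5 = 4215755 —(−1)→ 4215754
4215754 —HB7→ 5·7^7 + 5·7^5 + 5·7^4 + 5·7^3 + 5·7^2 + 5·7 + 4 —bump→ 5·8^8 + 5·8^5 + 5·8^4 + 5·8^3 + 5·8^2 + 5·8 + 4 = 84073324 —(−1)→ 84073323

84073324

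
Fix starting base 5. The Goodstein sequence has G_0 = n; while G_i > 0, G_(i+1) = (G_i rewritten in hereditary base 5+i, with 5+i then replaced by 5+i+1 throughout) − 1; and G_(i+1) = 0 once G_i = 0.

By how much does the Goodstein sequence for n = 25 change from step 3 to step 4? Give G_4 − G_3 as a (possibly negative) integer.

4

base 5: 25 = 5^2; at 6: 6^2 = 36; next = 35
base 6: 35 = 5·6 + 5; at 7: 5·7 + 5 = 40; next = 39
base 7: 39 = 5·7 + 4; at 8: 5·8 + 4 = 44; next = 43
base 8: 43 = 5·8 + 3; at 9: 5·9 + 3 = 48; next = 47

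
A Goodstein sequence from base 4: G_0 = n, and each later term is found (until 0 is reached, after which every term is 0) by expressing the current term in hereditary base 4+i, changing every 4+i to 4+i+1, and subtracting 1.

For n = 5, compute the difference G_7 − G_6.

-1

5 —HB4→ 4 + 1 —bump→ 5 + 1 = 6 —(−1)→ 5
5 —HB5→ 5 —bump→ 6 = 6 —(−1)→ 5
5 —HB6→ 5 —bump→ 5 = 5 —(−1)→ 4
4 —HB7→ 4 —bump→ 4 = 4 —(−1)→ 3
3 —HB8→ 3 —bump→ 3 = 3 —(−1)→ 2
2 —HB9→ 2 —bump→ 2 = 2 —(−1)→ 1
1 —HB10→ 1 —bump→ 1 = 1 —(−1)→ 0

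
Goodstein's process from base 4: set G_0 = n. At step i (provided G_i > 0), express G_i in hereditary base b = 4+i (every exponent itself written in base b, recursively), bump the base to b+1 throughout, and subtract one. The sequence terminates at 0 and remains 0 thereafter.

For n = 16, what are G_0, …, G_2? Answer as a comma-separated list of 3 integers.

step 0: 16 = 4^2; sub 5 for 4: 5^2; = 25; G_1 = 25−1 = 24
step 1: 24 = 4·5 + 4; sub 6 for 5: 4·6 + 4; = 28; G_2 = 28−1 = 27

16, 24, 27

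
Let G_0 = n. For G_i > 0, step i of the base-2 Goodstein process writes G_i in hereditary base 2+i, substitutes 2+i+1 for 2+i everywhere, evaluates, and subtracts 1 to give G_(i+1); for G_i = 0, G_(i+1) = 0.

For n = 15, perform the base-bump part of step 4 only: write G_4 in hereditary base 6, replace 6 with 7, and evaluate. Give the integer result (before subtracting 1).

6588345

(0) 15|_2 = 2^(2 + 1) + 2^2 + 2 + 1 ↦ 3^(3 + 1) + 3^3 + 3 + 1|_3 = 112 ⇒ 111
(1) 111|_3 = 3^(3 + 1) + 3^3 + 3 ↦ 4^(4 + 1) + 4^4 + 4|_4 = 1284 ⇒ 1283
(2) 1283|_4 = 4^(4 + 1) + 4^4 + 3 ↦ 5^(5 + 1) + 5^5 + 3|_5 = 18753 ⇒ 18752
(3) 18752|_5 = 5^(5 + 1) + 5^5 + 2 ↦ 6^(6 + 1) + 6^6 + 2|_6 = 326594 ⇒ 326593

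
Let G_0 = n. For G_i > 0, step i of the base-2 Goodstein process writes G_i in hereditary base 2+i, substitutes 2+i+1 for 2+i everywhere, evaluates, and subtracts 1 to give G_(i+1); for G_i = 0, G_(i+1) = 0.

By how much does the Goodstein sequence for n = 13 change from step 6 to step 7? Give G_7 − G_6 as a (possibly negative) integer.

3352567376

i=0: 13 = 2^(2 + 1) + 2^2 + 1 (b=2); 2→3: 3^(3 + 1) + 3^3 + 1 = 109; 109−1 = 108
i=1: 108 = 3^(3 + 1) + 3^3 (b=3); 3→4: 4^(4 + 1) + 4^4 = 1280; 1280−1 = 1279
i=2: 1279 = 4^(4 + 1) + 3·4^3 + 3·4^2 + 3·4 + 3 (b=4); 4→5: 5^(5 + 1) + 3·5^3 + 3·5^2 + 3·5 + 3 = 16093; 16093−1 = 16092
i=3: 16092 = 5^(5 + 1) + 3·5^3 + 3·5^2 + 3·5 + 2 (b=5); 5→6: 6^(6 + 1) + 3·6^3 + 3·6^2 + 3·6 + 2 = 280712; 280712−1 = 280711
i=4: 280711 = 6^(6 + 1) + 3·6^3 + 3·6^2 + 3·6 + 1 (b=6); 6→7: 7^(7 + 1) + 3·7^3 + 3·7^2 + 3·7 + 1 = 5765999; 5765999−1 = 5765998
i=5: 5765998 = 7^(7 + 1) + 3·7^3 + 3·7^2 + 3·7 (b=7); 7→8: 8^(8 + 1) + 3·8^3 + 3·8^2 + 3·8 = 134219480; 134219480−1 = 134219479
i=6: 134219479 = 8^(8 + 1) + 3·8^3 + 3·8^2 + 2·8 + 7 (b=8); 8→9: 9^(9 + 1) + 3·9^3 + 3·9^2 + 2·9 + 7 = 3486786856; 3486786856−1 = 3486786855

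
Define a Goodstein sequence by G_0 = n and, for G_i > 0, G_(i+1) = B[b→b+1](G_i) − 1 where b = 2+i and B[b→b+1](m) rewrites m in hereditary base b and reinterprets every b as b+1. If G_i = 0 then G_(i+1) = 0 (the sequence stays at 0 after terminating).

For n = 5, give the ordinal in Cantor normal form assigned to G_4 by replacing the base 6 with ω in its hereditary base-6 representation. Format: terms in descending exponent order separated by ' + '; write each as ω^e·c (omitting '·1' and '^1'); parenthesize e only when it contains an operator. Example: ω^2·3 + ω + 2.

[0] 5 ≡ 2^2 + 1 (base 2). Lift 3: 28. −1: 27.
[1] 27 ≡ 3^3 (base 3). Lift 4: 256. −1: 255.
[2] 255 ≡ 3·4^3 + 3·4^2 + 3·4 + 3 (base 4). Lift 5: 468. −1: 467.
[3] 467 ≡ 3·5^3 + 3·5^2 + 3·5 + 2 (base 5). Lift 6: 776. −1: 775.

ω^3·3 + ω^2·3 + ω·3 + 1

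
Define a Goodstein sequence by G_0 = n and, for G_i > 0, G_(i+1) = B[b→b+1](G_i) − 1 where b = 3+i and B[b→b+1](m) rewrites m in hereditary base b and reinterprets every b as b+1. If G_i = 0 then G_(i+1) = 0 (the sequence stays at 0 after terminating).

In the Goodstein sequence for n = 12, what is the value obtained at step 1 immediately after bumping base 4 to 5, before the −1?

12 —HB3→ 3^2 + 3 —bump→ 4^2 + 4 = 20 —(−1)→ 19
19 —HB4→ 4^2 + 3 —bump→ 5^2 + 3 = 28 —(−1)→ 27

28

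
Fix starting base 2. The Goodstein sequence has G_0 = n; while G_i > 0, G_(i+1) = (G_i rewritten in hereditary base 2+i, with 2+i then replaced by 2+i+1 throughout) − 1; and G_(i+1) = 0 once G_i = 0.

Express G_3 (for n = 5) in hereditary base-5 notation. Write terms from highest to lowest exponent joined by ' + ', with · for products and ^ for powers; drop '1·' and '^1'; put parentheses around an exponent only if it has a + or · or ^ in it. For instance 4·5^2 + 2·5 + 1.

(0) 5|_2 = 2^2 + 1 ↦ 3^3 + 1|_3 = 28 ⇒ 27
(1) 27|_3 = 3^3 ↦ 4^4|_4 = 256 ⇒ 255
(2) 255|_4 = 3·4^3 + 3·4^2 + 3·4 + 3 ↦ 3·5^3 + 3·5^2 + 3·5 + 3|_5 = 468 ⇒ 467
(3) 467|_5 = 3·5^3 + 3·5^2 + 3·5 + 2 ↦ 3·6^3 + 3·6^2 + 3·6 + 2|_6 = 776 ⇒ 775

3·5^3 + 3·5^2 + 3·5 + 2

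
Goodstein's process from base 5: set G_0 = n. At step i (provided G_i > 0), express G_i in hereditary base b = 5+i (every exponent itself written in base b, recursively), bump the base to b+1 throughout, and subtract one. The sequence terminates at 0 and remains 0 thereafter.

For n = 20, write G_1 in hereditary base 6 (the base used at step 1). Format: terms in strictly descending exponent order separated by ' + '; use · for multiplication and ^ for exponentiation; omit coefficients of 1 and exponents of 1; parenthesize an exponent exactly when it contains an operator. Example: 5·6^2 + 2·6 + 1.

3·6 + 5

[0] 20 ≡ 4·5 (base 5). Lift 6: 24. −1: 23.
[1] 23 ≡ 3·6 + 5 (base 6). Lift 7: 26. −1: 25.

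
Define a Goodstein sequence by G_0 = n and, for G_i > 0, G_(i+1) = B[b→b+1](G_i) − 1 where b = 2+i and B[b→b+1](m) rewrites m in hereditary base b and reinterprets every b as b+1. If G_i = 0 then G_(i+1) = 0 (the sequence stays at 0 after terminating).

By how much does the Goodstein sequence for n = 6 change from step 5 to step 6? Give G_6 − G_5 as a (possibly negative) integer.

89204

G_0 = 6. HB_2(6) = 2^2 + 2. Bump = 30. G_1 = 29.
G_1 = 29. HB_3(29) = 3^3 + 2. Bump = 258. G_2 = 257.
G_2 = 257. HB_4(257) = 4^4 + 1. Bump = 3126. G_3 = 3125.
G_3 = 3125. HB_5(3125) = 5^5. Bump = 46656. G_4 = 46655.
G_4 = 46655. HB_6(46655) = 5·6^5 + 5·6^4 + 5·6^3 + 5·6^2 + 5·6 + 5. Bump = 98040. G_5 = 98039.
G_5 = 98039. HB_7(98039) = 5·7^5 + 5·7^4 + 5·7^3 + 5·7^2 + 5·7 + 4. Bump = 187244. G_6 = 187243.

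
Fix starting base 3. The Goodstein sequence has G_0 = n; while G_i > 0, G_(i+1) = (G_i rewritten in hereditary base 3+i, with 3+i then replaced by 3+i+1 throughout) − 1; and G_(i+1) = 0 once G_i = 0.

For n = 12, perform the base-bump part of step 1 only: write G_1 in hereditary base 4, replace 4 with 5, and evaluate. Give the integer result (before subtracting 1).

28

[0] 12 ≡ 3^2 + 3 (base 3). Lift 4: 20. −1: 19.
[1] 19 ≡ 4^2 + 3 (base 4). Lift 5: 28. −1: 27.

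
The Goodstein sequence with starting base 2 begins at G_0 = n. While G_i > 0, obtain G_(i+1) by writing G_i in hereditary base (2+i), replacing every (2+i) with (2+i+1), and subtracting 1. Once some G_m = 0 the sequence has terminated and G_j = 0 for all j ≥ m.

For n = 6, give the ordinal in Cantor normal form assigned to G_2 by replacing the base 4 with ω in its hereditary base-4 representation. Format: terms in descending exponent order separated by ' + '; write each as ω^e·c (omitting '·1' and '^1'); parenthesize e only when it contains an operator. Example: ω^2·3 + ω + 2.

ω^ω + 1

step 0: 6 = 2^2 + 2; sub 3 for 2: 3^3 + 3; = 30; G_1 = 30−1 = 29
step 1: 29 = 3^3 + 2; sub 4 for 3: 4^4 + 2; = 258; G_2 = 258−1 = 257
step 2: 257 = 4^4 + 1; sub 5 for 4: 5^5 + 1; = 3126; G_3 = 3126−1 = 3125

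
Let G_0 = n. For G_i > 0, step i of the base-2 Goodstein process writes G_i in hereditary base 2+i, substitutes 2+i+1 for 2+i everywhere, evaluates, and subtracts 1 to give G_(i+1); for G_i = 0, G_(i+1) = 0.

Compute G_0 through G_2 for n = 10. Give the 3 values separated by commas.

i=0: 10 = 2^(2 + 1) + 2 (b=2); 2→3: 3^(3 + 1) + 3 = 84; 84−1 = 83
i=1: 83 = 3^(3 + 1) + 2 (b=3); 3→4: 4^(4 + 1) + 2 = 1026; 1026−1 = 1025

10, 83, 1025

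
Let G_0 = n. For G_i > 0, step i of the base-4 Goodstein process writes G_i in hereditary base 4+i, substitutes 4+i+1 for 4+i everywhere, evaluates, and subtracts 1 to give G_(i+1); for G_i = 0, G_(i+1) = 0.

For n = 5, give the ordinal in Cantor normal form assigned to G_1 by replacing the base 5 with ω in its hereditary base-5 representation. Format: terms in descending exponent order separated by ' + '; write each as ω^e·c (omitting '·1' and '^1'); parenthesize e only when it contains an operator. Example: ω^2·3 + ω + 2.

base 4: 5 = 4 + 1; at 5: 5 + 1 = 6; next = 5
base 5: 5 = 5; at 6: 6 = 6; next = 5

ω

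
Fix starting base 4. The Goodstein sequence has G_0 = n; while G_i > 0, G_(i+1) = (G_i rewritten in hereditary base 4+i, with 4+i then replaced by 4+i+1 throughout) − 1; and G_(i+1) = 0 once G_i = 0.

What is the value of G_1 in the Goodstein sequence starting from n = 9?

base 4: 9 = 2·4 + 1; at 5: 2·5 + 1 = 11; next = 10
base 5: 10 = 2·5; at 6: 2·6 = 12; next = 11

10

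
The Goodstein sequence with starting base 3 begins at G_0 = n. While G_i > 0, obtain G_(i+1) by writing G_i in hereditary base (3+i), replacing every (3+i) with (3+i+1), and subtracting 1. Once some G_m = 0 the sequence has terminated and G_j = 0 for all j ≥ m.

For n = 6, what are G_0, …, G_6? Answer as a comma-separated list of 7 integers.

(0) 6|_3 = 2·3 ↦ 2·4|_4 = 8 ⇒ 7
(1) 7|_4 = 4 + 3 ↦ 5 + 3|_5 = 8 ⇒ 7
(2) 7|_5 = 5 + 2 ↦ 6 + 2|_6 = 8 ⇒ 7
(3) 7|_6 = 6 + 1 ↦ 7 + 1|_7 = 8 ⇒ 7
(4) 7|_7 = 7 ↦ 8|_8 = 8 ⇒ 7
(5) 7|_8 = 7 ↦ 7|_9 = 7 ⇒ 6

6, 7, 7, 7, 7, 7, 6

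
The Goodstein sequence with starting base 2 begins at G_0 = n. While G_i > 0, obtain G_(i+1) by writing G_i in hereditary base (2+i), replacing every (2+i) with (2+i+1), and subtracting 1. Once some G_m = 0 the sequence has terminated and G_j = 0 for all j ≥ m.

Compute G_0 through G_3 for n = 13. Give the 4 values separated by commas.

G_0=13  [base 2] 2^(2 + 1) + 2^2 + 1  →[2↦3]→  3^(3 + 1) + 3^3 + 1 = 109  −1 ⇒ G_1=108
G_1=108  [base 3] 3^(3 + 1) + 3^3  →[3↦4]→  4^(4 + 1) + 4^4 = 1280  −1 ⇒ G_2=1279
G_2=1279  [base 4] 4^(4 + 1) + 3·4^3 + 3·4^2 + 3·4 + 3  →[4↦5]→  5^(5 + 1) + 3·5^3 + 3·5^2 + 3·5 + 3 = 16093  −1 ⇒ G_3=16092

13, 108, 1279, 16092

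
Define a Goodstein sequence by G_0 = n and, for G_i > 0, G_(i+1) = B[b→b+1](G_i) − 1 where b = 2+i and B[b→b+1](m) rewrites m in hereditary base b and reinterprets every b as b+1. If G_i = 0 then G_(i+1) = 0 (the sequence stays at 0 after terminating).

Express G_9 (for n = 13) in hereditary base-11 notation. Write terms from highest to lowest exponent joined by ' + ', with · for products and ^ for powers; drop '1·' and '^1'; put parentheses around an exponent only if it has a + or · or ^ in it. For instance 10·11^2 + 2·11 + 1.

[0] 13 ≡ 2^(2 + 1) + 2^2 + 1 (base 2). Lift 3: 109. −1: 108.
[1] 108 ≡ 3^(3 + 1) + 3^3 (base 3). Lift 4: 1280. −1: 1279.
[2] 1279 ≡ 4^(4 + 1) + 3·4^3 + 3·4^2 + 3·4 + 3 (base 4). Lift 5: 16093. −1: 16092.
[3] 16092 ≡ 5^(5 + 1) + 3·5^3 + 3·5^2 + 3·5 + 2 (base 5). Lift 6: 280712. −1: 280711.
[4] 280711 ≡ 6^(6 + 1) + 3·6^3 + 3·6^2 + 3·6 + 1 (base 6). Lift 7: 5765999. −1: 5765998.
[5] 5765998 ≡ 7^(7 + 1) + 3·7^3 + 3·7^2 + 3·7 (base 7). Lift 8: 134219480. −1: 134219479.
[6] 134219479 ≡ 8^(8 + 1) + 3·8^3 + 3·8^2 + 2·8 + 7 (base 8). Lift 9: 3486786856. −1: 3486786855.
[7] 3486786855 ≡ 9^(9 + 1) + 3·9^3 + 3·9^2 + 2·9 + 6 (base 9). Lift 10: 100000003326. −1: 100000003325.
[8] 100000003325 ≡ 10^(10 + 1) + 3·10^3 + 3·10^2 + 2·10 + 5 (base 10). Lift 11: 3138428381104. −1: 3138428381103.

11^(11 + 1) + 3·11^3 + 3·11^2 + 2·11 + 4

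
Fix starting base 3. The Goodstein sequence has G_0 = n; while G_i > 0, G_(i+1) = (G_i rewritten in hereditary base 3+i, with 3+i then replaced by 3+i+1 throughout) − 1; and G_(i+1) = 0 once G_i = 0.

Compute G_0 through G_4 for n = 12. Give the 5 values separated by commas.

12, 19, 27, 37, 49

[0] 12 ≡ 3^2 + 3 (base 3). Lift 4: 20. −1: 19.
[1] 19 ≡ 4^2 + 3 (base 4). Lift 5: 28. −1: 27.
[2] 27 ≡ 5^2 + 2 (base 5). Lift 6: 38. −1: 37.
[3] 37 ≡ 6^2 + 1 (base 6). Lift 7: 50. −1: 49.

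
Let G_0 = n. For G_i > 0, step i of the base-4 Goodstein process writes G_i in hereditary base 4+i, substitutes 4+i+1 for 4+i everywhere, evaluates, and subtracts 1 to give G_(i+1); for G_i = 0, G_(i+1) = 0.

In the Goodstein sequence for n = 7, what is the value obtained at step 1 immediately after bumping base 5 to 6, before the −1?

G_0=7  [base 4] 4 + 3  →[4↦5]→  5 + 3 = 8  −1 ⇒ G_1=7
G_1=7  [base 5] 5 + 2  →[5↦6]→  6 + 2 = 8  −1 ⇒ G_2=7

8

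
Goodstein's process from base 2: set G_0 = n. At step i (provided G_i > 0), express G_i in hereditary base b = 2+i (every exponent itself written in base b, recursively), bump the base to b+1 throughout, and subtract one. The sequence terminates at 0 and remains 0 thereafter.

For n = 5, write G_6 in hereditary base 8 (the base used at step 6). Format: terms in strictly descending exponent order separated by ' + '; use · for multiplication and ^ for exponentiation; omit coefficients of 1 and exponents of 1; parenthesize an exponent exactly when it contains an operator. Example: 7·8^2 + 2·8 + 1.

3·8^3 + 3·8^2 + 2·8 + 7

(0) 5|_2 = 2^2 + 1 ↦ 3^3 + 1|_3 = 28 ⇒ 27
(1) 27|_3 = 3^3 ↦ 4^4|_4 = 256 ⇒ 255
(2) 255|_4 = 3·4^3 + 3·4^2 + 3·4 + 3 ↦ 3·5^3 + 3·5^2 + 3·5 + 3|_5 = 468 ⇒ 467
(3) 467|_5 = 3·5^3 + 3·5^2 + 3·5 + 2 ↦ 3·6^3 + 3·6^2 + 3·6 + 2|_6 = 776 ⇒ 775
(4) 775|_6 = 3·6^3 + 3·6^2 + 3·6 + 1 ↦ 3·7^3 + 3·7^2 + 3·7 + 1|_7 = 1198 ⇒ 1197
(5) 1197|_7 = 3·7^3 + 3·7^2 + 3·7 ↦ 3·8^3 + 3·8^2 + 3·8|_8 = 1752 ⇒ 1751
(6) 1751|_8 = 3·8^3 + 3·8^2 + 2·8 + 7 ↦ 3·9^3 + 3·9^2 + 2·9 + 7|_9 = 2455 ⇒ 2454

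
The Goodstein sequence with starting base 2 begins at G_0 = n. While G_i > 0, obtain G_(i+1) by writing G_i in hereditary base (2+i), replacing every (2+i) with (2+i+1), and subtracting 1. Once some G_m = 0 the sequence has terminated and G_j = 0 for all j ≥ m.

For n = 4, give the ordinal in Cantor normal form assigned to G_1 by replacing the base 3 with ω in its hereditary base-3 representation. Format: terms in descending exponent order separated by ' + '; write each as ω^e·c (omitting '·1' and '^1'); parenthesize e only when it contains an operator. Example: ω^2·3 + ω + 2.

ω^2·2 + ω·2 + 2

4 —HB2→ 2^2 —bump→ 3^3 = 27 —(−1)→ 26
26 —HB3→ 2·3^2 + 2·3 + 2 —bump→ 2·4^2 + 2·4 + 2 = 42 —(−1)→ 41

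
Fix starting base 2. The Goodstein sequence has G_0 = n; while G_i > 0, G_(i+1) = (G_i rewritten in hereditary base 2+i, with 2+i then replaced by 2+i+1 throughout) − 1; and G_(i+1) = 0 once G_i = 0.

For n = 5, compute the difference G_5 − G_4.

422

step 0: 5 = 2^2 + 1; sub 3 for 2: 3^3 + 1; = 28; G_1 = 28−1 = 27
step 1: 27 = 3^3; sub 4 for 3: 4^4; = 256; G_2 = 256−1 = 255
step 2: 255 = 3·4^3 + 3·4^2 + 3·4 + 3; sub 5 for 4: 3·5^3 + 3·5^2 + 3·5 + 3; = 468; G_3 = 468−1 = 467
step 3: 467 = 3·5^3 + 3·5^2 + 3·5 + 2; sub 6 for 5: 3·6^3 + 3·6^2 + 3·6 + 2; = 776; G_4 = 776−1 = 775
step 4: 775 = 3·6^3 + 3·6^2 + 3·6 + 1; sub 7 for 6: 3·7^3 + 3·7^2 + 3·7 + 1; = 1198; G_5 = 1198−1 = 1197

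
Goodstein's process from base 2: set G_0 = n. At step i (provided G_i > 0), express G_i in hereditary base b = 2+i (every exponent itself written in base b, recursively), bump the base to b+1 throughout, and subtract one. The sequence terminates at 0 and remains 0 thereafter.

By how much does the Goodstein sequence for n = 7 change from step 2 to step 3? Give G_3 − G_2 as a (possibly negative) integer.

7 —HB2→ 2^2 + 2 + 1 —bump→ 3^3 + 3 + 1 = 31 —(−1)→ 30
30 —HB3→ 3^3 + 3 —bump→ 4^4 + 4 = 260 —(−1)→ 259
259 —HB4→ 4^4 + 3 —bump→ 5^5 + 3 = 3128 —(−1)→ 3127

2868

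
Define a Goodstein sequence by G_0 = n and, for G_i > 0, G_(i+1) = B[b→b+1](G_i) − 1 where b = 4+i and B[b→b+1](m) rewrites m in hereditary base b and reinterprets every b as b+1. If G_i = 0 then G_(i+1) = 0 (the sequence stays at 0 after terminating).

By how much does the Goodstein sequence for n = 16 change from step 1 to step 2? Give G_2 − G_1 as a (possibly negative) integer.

3

[0] 16 ≡ 4^2 (base 4). Lift 5: 25. −1: 24.
[1] 24 ≡ 4·5 + 4 (base 5). Lift 6: 28. −1: 27.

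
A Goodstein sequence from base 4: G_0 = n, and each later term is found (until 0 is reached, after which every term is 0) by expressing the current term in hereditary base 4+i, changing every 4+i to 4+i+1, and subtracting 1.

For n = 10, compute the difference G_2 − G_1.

base 4: 10 = 2·4 + 2; at 5: 2·5 + 2 = 12; next = 11
base 5: 11 = 2·5 + 1; at 6: 2·6 + 1 = 13; next = 12

1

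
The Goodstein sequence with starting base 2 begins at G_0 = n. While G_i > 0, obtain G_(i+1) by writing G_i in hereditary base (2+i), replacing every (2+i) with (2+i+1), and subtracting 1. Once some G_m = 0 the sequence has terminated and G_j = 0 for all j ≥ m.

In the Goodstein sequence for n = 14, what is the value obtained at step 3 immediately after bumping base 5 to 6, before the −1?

326592

[0] 14 ≡ 2^(2 + 1) + 2^2 + 2 (base 2). Lift 3: 111. −1: 110.
[1] 110 ≡ 3^(3 + 1) + 3^3 + 2 (base 3). Lift 4: 1282. −1: 1281.
[2] 1281 ≡ 4^(4 + 1) + 4^4 + 1 (base 4). Lift 5: 18751. −1: 18750.
[3] 18750 ≡ 5^(5 + 1) + 5^5 (base 5). Lift 6: 326592. −1: 326591.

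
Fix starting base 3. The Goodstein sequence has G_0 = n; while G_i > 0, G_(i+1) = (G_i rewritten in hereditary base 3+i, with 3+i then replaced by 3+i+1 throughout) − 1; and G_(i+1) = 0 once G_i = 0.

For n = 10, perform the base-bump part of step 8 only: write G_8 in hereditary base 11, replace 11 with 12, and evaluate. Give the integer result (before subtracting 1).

44

10 —HB3→ 3^2 + 1 —bump→ 4^2 + 1 = 17 —(−1)→ 16
16 —HB4→ 4^2 —bump→ 5^2 = 25 —(−1)→ 24
24 —HB5→ 4·5 + 4 —bump→ 4·6 + 4 = 28 —(−1)→ 27
27 —HB6→ 4·6 + 3 —bump→ 4·7 + 3 = 31 —(−1)→ 30
30 —HB7→ 4·7 + 2 —bump→ 4·8 + 2 = 34 —(−1)→ 33
33 —HB8→ 4·8 + 1 —bump→ 4·9 + 1 = 37 —(−1)→ 36
36 —HB9→ 4·9 —bump→ 4·10 = 40 —(−1)→ 39
39 —HB10→ 3·10 + 9 —bump→ 3·11 + 9 = 42 —(−1)→ 41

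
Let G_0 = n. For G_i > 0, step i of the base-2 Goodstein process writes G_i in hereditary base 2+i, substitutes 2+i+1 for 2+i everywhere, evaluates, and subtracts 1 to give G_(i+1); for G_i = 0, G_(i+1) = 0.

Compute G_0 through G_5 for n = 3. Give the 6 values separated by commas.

3, 3, 3, 2, 1, 0

G_0=3  [base 2] 2 + 1  →[2↦3]→  3 + 1 = 4  −1 ⇒ G_1=3
G_1=3  [base 3] 3  →[3↦4]→  4 = 4  −1 ⇒ G_2=3
G_2=3  [base 4] 3  →[4↦5]→  3 = 3  −1 ⇒ G_3=2
G_3=2  [base 5] 2  →[5↦6]→  2 = 2  −1 ⇒ G_4=1
G_4=1  [base 6] 1  →[6↦7]→  1 = 1  −1 ⇒ G_5=0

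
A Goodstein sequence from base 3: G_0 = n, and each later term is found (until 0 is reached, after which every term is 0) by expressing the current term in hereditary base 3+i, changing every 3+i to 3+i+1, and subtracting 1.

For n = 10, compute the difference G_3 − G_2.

3

(0) 10|_3 = 3^2 + 1 ↦ 4^2 + 1|_4 = 17 ⇒ 16
(1) 16|_4 = 4^2 ↦ 5^2|_5 = 25 ⇒ 24
(2) 24|_5 = 4·5 + 4 ↦ 4·6 + 4|_6 = 28 ⇒ 27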